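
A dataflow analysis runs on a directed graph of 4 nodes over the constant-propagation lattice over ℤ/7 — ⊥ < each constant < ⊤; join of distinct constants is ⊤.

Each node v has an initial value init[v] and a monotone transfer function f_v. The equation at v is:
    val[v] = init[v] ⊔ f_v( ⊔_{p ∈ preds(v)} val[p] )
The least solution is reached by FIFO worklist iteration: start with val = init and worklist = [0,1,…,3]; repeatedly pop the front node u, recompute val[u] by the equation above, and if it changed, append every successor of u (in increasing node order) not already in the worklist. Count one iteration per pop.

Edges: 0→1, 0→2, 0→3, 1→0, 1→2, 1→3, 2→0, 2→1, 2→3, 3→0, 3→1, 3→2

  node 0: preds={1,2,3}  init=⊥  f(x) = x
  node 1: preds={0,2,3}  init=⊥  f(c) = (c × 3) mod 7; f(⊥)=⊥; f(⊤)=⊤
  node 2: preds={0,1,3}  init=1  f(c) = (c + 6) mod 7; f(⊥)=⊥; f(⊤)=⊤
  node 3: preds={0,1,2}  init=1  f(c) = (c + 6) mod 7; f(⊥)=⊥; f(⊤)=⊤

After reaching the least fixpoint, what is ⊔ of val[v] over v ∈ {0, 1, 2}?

⊤

Worklist (9 pops):
  #1 pop 0: in=1 → 1 (was ⊥); enqueue []
  #2 pop 1: in=1 → 3 (was ⊥); enqueue [0]
  #3 pop 2: in=⊤ → ⊤ (was 1); enqueue [1]
  #4 pop 3: in=⊤ → ⊤ (was 1); enqueue [2]
  #5 pop 0: in=⊤ → ⊤ (was 1); enqueue [3]
  #6 pop 1: in=⊤ → ⊤ (was 3); enqueue [0]
  #7 pop 2: in=⊤ → ⊤ (no change)
  #8 pop 3: in=⊤ → ⊤ (no change)
  #9 pop 0: in=⊤ → ⊤ (no change)

Fixpoint:
  val[0] = ⊤
  val[1] = ⊤
  val[2] = ⊤
  val[3] = ⊤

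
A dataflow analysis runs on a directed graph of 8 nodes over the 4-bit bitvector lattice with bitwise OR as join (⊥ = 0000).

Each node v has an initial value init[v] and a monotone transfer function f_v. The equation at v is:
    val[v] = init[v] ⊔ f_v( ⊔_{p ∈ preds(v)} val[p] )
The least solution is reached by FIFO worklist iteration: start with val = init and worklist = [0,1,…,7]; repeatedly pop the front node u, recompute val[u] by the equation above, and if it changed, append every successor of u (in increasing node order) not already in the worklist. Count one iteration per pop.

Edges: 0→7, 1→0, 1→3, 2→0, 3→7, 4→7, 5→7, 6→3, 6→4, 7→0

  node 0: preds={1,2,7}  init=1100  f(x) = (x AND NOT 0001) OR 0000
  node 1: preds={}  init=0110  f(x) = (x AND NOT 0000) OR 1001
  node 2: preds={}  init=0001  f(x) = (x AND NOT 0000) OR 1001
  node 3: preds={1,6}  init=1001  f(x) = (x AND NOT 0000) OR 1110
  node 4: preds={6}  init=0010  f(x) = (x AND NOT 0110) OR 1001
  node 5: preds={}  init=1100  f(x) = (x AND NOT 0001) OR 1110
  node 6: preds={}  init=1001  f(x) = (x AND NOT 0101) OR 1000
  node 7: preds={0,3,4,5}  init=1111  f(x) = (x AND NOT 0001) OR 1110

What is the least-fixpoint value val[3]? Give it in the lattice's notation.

1111

Trace (9 dequeues):
  [1] u=0 | in 1111 | out 1110 | prev 1100 | push {}
  [2] u=1 | in 0000 | out 1111 | prev 0110 | push {0}
  [3] u=2 | in 0000 | out 1001 | prev 0001 | push {}
  [4] u=3 | in 1111 | out 1111 | prev 1001 | push {}
  [5] u=4 | in 1001 | out 1011 | prev 0010 | push {}
  [6] u=5 | in 0000 | out 1110 | prev 1100 | push {}
  [7] u=6 | in 0000 | out 1001 | ==
  [8] u=7 | in 1111 | out 1111 | ==
  [9] u=0 | in 1111 | out 1110 | ==

Converged values:
  [0] 1110
  [1] 1111
  [2] 1001
  [3] 1111
  [4] 1011
  [5] 1110
  [6] 1001
  [7] 1111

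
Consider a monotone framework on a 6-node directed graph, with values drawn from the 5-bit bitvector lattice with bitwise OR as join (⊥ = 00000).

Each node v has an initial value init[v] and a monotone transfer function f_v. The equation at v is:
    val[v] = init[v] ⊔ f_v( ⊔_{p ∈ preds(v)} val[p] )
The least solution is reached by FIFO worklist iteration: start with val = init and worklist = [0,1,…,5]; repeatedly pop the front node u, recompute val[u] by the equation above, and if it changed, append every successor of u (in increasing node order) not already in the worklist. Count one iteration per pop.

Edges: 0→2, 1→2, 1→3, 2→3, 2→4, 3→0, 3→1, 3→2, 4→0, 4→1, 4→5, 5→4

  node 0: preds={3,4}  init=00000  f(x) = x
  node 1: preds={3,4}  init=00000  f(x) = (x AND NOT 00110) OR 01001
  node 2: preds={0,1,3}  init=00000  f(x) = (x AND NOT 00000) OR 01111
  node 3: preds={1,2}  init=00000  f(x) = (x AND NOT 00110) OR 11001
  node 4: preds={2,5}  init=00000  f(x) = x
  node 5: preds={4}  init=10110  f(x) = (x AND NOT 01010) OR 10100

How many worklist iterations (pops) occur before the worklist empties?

11

Iteration log — 11 steps:
  step 1. node 0  ⊔preds=00000  new=00000  stable
  step 2. node 1  ⊔preds=00000  new=01001  old=00000  +wl: 
  step 3. node 2  ⊔preds=01001  new=01111  old=00000  +wl: 
  step 4. node 3  ⊔preds=01111  new=11001  old=00000  +wl: 0,1,2
  step 5. node 4  ⊔preds=11111  new=11111  old=00000  +wl: 
  step 6. node 5  ⊔preds=11111  new=10111  old=10110  +wl: 4
  step 7. node 0  ⊔preds=11111  new=11111  old=00000  +wl: 
  step 8. node 1  ⊔preds=11111  new=11001  old=01001  +wl: 3
  step 9. node 2  ⊔preds=11111  new=11111  old=01111  +wl: 
  step 10. node 4  ⊔preds=11111  new=11111  stable
  step 11. node 3  ⊔preds=11111  new=11001  stable

Least fixpoint reached:
  node 0: 11111
  node 1: 11001
  node 2: 11111
  node 3: 11001
  node 4: 11111
  node 5: 10111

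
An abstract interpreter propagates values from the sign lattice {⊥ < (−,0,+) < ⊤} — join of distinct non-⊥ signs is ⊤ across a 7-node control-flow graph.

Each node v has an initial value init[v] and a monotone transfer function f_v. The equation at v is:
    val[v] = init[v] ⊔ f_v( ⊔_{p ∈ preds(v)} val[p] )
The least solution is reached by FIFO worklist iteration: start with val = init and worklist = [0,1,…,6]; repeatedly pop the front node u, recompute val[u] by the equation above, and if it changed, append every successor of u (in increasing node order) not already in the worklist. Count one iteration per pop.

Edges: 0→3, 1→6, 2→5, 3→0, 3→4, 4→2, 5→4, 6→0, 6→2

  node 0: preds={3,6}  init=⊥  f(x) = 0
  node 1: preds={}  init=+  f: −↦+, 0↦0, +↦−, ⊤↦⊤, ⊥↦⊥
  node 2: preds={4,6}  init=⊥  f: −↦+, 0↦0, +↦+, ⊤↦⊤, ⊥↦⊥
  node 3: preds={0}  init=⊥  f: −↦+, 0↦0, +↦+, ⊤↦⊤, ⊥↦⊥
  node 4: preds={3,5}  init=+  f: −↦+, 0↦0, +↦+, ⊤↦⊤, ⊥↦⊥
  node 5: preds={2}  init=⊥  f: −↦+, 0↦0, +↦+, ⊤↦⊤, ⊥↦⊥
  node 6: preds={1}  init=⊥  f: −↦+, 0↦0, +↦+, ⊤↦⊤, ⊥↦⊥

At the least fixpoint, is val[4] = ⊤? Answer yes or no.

yes

Worklist (12 pops):
  #1 pop 0: in=⊥ → 0 (was ⊥); enqueue []
  #2 pop 1: in=⊥ → + (no change)
  #3 pop 2: in=+ → + (was ⊥); enqueue []
  #4 pop 3: in=0 → 0 (was ⊥); enqueue [0]
  #5 pop 4: in=0 → ⊤ (was +); enqueue [2]
  #6 pop 5: in=+ → + (was ⊥); enqueue [4]
  #7 pop 6: in=+ → + (was ⊥); enqueue []
  #8 pop 0: in=⊤ → 0 (no change)
  #9 pop 2: in=⊤ → ⊤ (was +); enqueue [5]
  #10 pop 4: in=⊤ → ⊤ (no change)
  #11 pop 5: in=⊤ → ⊤ (was +); enqueue [4]
  #12 pop 4: in=⊤ → ⊤ (no change)

Fixpoint:
  val[0] = 0
  val[1] = +
  val[2] = ⊤
  val[3] = 0
  val[4] = ⊤
  val[5] = ⊤
  val[6] = +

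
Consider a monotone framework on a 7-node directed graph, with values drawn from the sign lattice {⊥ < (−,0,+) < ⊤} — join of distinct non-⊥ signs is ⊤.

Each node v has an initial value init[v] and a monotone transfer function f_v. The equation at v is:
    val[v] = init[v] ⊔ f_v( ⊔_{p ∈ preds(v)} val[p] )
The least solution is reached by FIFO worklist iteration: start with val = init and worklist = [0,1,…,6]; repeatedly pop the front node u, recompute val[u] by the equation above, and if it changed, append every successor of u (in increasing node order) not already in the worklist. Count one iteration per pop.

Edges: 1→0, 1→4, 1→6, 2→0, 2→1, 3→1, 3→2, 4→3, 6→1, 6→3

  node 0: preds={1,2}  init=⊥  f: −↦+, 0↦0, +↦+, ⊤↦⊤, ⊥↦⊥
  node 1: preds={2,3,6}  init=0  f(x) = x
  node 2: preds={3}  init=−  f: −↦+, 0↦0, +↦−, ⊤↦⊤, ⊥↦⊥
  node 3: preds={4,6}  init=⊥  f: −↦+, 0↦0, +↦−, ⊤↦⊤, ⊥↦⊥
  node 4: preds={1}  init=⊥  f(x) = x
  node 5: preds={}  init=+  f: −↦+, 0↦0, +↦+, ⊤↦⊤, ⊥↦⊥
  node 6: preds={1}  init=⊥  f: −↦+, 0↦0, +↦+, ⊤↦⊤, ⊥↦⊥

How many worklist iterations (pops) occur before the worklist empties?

Worklist (13 pops):
  #1 pop 0: in=⊤ → ⊤ (was ⊥); enqueue []
  #2 pop 1: in=− → ⊤ (was 0); enqueue [0]
  #3 pop 2: in=⊥ → − (no change)
  #4 pop 3: in=⊥ → ⊥ (no change)
  #5 pop 4: in=⊤ → ⊤ (was ⊥); enqueue [3]
  #6 pop 5: in=⊥ → + (no change)
  #7 pop 6: in=⊤ → ⊤ (was ⊥); enqueue [1]
  #8 pop 0: in=⊤ → ⊤ (no change)
  #9 pop 3: in=⊤ → ⊤ (was ⊥); enqueue [2]
  #10 pop 1: in=⊤ → ⊤ (no change)
  #11 pop 2: in=⊤ → ⊤ (was −); enqueue [0,1]
  #12 pop 0: in=⊤ → ⊤ (no change)
  #13 pop 1: in=⊤ → ⊤ (no change)

Fixpoint:
  val[0] = ⊤
  val[1] = ⊤
  val[2] = ⊤
  val[3] = ⊤
  val[4] = ⊤
  val[5] = +
  val[6] = ⊤

13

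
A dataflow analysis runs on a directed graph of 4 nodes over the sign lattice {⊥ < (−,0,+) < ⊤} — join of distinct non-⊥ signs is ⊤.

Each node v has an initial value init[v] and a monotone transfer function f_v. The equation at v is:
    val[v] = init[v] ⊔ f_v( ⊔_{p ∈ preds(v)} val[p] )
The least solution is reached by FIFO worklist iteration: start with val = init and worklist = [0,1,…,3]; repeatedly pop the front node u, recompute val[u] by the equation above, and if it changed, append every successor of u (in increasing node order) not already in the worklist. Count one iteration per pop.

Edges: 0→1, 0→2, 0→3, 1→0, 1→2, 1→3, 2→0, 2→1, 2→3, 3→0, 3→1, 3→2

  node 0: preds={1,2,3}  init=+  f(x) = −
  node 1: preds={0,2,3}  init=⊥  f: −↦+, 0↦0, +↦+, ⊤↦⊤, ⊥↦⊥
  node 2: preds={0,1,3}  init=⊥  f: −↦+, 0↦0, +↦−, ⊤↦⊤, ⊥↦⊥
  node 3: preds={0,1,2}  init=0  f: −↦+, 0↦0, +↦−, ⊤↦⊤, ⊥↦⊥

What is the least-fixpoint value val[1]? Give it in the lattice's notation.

⊤

Trace (7 dequeues):
  [1] u=0 | in 0 | out ⊤ | prev + | push {}
  [2] u=1 | in ⊤ | out ⊤ | prev ⊥ | push {0}
  [3] u=2 | in ⊤ | out ⊤ | prev ⊥ | push {1}
  [4] u=3 | in ⊤ | out ⊤ | prev 0 | push {2}
  [5] u=0 | in ⊤ | out ⊤ | ==
  [6] u=1 | in ⊤ | out ⊤ | ==
  [7] u=2 | in ⊤ | out ⊤ | ==

Converged values:
  [0] ⊤
  [1] ⊤
  [2] ⊤
  [3] ⊤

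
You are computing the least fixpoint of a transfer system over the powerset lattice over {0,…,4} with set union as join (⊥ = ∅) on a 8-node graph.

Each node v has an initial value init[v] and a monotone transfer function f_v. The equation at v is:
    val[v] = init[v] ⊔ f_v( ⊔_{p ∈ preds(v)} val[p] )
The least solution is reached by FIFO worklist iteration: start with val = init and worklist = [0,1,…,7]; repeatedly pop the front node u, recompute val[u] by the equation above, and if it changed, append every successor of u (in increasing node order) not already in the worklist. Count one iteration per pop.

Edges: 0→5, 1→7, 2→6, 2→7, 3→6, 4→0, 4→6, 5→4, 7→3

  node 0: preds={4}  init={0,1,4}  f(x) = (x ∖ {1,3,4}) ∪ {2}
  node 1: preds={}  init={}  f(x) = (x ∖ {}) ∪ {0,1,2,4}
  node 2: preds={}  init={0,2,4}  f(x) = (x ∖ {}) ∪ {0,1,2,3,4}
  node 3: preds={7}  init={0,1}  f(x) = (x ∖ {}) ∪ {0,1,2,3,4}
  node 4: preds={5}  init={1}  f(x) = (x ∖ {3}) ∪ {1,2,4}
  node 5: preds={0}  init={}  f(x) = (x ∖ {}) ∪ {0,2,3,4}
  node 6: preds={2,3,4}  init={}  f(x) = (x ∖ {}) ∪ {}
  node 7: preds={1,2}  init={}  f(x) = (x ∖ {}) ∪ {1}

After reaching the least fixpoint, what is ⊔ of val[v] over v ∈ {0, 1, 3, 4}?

{0,1,2,3,4}

Iteration log — 13 steps:
  step 1. node 0  ⊔preds={1}  new={0,1,2,4}  old={0,1,4}  +wl: 
  step 2. node 1  ⊔preds={}  new={0,1,2,4}  old={}  +wl: 
  step 3. node 2  ⊔preds={}  new={0,1,2,3,4}  old={0,2,4}  +wl: 
  step 4. node 3  ⊔preds={}  new={0,1,2,3,4}  old={0,1}  +wl: 
  step 5. node 4  ⊔preds={}  new={1,2,4}  old={1}  +wl: 0
  step 6. node 5  ⊔preds={0,1,2,4}  new={0,1,2,3,4}  old={}  +wl: 4
  step 7. node 6  ⊔preds={0,1,2,3,4}  new={0,1,2,3,4}  old={}  +wl: 
  step 8. node 7  ⊔preds={0,1,2,3,4}  new={0,1,2,3,4}  old={}  +wl: 3
  step 9. node 0  ⊔preds={1,2,4}  new={0,1,2,4}  stable
  step 10. node 4  ⊔preds={0,1,2,3,4}  new={0,1,2,4}  old={1,2,4}  +wl: 0,6
  step 11. node 3  ⊔preds={0,1,2,3,4}  new={0,1,2,3,4}  stable
  step 12. node 0  ⊔preds={0,1,2,4}  new={0,1,2,4}  stable
  step 13. node 6  ⊔preds={0,1,2,3,4}  new={0,1,2,3,4}  stable

Least fixpoint reached:
  node 0: {0,1,2,4}
  node 1: {0,1,2,4}
  node 2: {0,1,2,3,4}
  node 3: {0,1,2,3,4}
  node 4: {0,1,2,4}
  node 5: {0,1,2,3,4}
  node 6: {0,1,2,3,4}
  node 7: {0,1,2,3,4}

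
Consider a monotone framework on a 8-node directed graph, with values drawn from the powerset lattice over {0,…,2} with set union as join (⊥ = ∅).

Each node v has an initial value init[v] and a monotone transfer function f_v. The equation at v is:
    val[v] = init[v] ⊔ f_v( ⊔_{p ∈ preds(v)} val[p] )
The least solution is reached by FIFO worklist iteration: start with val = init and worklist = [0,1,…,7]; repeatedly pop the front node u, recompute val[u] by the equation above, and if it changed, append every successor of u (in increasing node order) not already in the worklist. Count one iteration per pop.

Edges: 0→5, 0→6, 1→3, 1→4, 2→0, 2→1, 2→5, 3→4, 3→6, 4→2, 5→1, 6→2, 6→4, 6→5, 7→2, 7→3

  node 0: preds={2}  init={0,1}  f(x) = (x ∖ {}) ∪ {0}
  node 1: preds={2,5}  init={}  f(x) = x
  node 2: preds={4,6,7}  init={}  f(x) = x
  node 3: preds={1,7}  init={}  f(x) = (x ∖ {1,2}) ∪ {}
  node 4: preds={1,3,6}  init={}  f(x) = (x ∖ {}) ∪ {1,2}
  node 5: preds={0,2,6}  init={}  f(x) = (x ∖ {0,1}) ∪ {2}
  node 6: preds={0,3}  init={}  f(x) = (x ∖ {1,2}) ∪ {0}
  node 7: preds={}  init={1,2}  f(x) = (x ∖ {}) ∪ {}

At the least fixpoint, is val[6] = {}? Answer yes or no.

no

Trace (21 dequeues):
  [1] u=0 | in {} | out {0,1} | ==
  [2] u=1 | in {} | out {} | ==
  [3] u=2 | in {1,2} | out {1,2} | prev {} | push {0,1}
  [4] u=3 | in {1,2} | out {} | ==
  [5] u=4 | in {} | out {1,2} | prev {} | push {2}
  [6] u=5 | in {0,1,2} | out {2} | prev {} | push {}
  [7] u=6 | in {0,1} | out {0} | prev {} | push {4,5}
  [8] u=7 | in {} | out {1,2} | ==
  [9] u=0 | in {1,2} | out {0,1,2} | prev {0,1} | push {6}
  [10] u=1 | in {1,2} | out {1,2} | prev {} | push {3}
  [11] u=2 | in {0,1,2} | out {0,1,2} | prev {1,2} | push {0,1}
  [12] u=4 | in {0,1,2} | out {0,1,2} | prev {1,2} | push {2}
  [13] u=5 | in {0,1,2} | out {2} | ==
  [14] u=6 | in {0,1,2} | out {0} | ==
  [15] u=3 | in {1,2} | out {} | ==
  [16] u=0 | in {0,1,2} | out {0,1,2} | ==
  [17] u=1 | in {0,1,2} | out {0,1,2} | prev {1,2} | push {3,4}
  [18] u=2 | in {0,1,2} | out {0,1,2} | ==
  [19] u=3 | in {0,1,2} | out {0} | prev {} | push {6}
  [20] u=4 | in {0,1,2} | out {0,1,2} | ==
  [21] u=6 | in {0,1,2} | out {0} | ==

Converged values:
  [0] {0,1,2}
  [1] {0,1,2}
  [2] {0,1,2}
  [3] {0}
  [4] {0,1,2}
  [5] {2}
  [6] {0}
  [7] {1,2}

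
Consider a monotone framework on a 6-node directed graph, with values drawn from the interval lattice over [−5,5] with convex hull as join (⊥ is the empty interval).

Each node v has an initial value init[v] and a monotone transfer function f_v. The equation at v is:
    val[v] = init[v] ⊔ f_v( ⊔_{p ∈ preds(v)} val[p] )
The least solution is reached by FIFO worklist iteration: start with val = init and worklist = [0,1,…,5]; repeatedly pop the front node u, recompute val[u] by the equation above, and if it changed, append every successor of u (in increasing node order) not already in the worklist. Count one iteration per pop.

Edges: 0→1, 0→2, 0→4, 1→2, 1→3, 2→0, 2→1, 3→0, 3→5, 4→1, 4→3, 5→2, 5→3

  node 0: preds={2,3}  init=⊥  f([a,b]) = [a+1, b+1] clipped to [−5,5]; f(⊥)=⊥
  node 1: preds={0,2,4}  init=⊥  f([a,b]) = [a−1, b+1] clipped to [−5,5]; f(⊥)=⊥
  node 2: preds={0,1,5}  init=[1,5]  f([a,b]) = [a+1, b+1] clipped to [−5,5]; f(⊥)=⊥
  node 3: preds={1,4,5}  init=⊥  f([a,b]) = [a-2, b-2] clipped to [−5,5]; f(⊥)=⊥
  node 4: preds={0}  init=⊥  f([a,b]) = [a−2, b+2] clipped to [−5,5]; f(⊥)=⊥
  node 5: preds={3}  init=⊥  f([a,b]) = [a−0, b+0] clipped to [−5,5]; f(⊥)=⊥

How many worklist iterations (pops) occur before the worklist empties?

25

Iteration log — 25 steps:
  step 1. node 0  ⊔preds=[1,5]  new=[2,5]  old=⊥  +wl: 
  step 2. node 1  ⊔preds=[1,5]  new=[0,5]  old=⊥  +wl: 
  step 3. node 2  ⊔preds=[0,5]  new=[1,5]  stable
  step 4. node 3  ⊔preds=[0,5]  new=[-2,3]  old=⊥  +wl: 0
  step 5. node 4  ⊔preds=[2,5]  new=[0,5]  old=⊥  +wl: 1,3
  step 6. node 5  ⊔preds=[-2,3]  new=[-2,3]  old=⊥  +wl: 2
  step 7. node 0  ⊔preds=[-2,5]  new=[-1,5]  old=[2,5]  +wl: 4
  step 8. node 1  ⊔preds=[-1,5]  new=[-2,5]  old=[0,5]  +wl: 
  step 9. node 3  ⊔preds=[-2,5]  new=[-4,3]  old=[-2,3]  +wl: 0,5
  step 10. node 2  ⊔preds=[-2,5]  new=[-1,5]  old=[1,5]  +wl: 1
  step 11. node 4  ⊔preds=[-1,5]  new=[-3,5]  old=[0,5]  +wl: 3
  step 12. node 0  ⊔preds=[-4,5]  new=[-3,5]  old=[-1,5]  +wl: 2,4
  step 13. node 5  ⊔preds=[-4,3]  new=[-4,3]  old=[-2,3]  +wl: 
  step 14. node 1  ⊔preds=[-3,5]  new=[-4,5]  old=[-2,5]  +wl: 
  step 15. node 3  ⊔preds=[-4,5]  new=[-5,3]  old=[-4,3]  +wl: 0,5
  step 16. node 2  ⊔preds=[-4,5]  new=[-3,5]  old=[-1,5]  +wl: 1
  step 17. node 4  ⊔preds=[-3,5]  new=[-5,5]  old=[-3,5]  +wl: 3
  step 18. node 0  ⊔preds=[-5,5]  new=[-4,5]  old=[-3,5]  +wl: 2,4
  step 19. node 5  ⊔preds=[-5,3]  new=[-5,3]  old=[-4,3]  +wl: 
  step 20. node 1  ⊔preds=[-5,5]  new=[-5,5]  old=[-4,5]  +wl: 
  step 21. node 3  ⊔preds=[-5,5]  new=[-5,3]  stable
  step 22. node 2  ⊔preds=[-5,5]  new=[-4,5]  old=[-3,5]  +wl: 0,1
  step 23. node 4  ⊔preds=[-4,5]  new=[-5,5]  stable
  step 24. node 0  ⊔preds=[-5,5]  new=[-4,5]  stable
  step 25. node 1  ⊔preds=[-5,5]  new=[-5,5]  stable

Least fixpoint reached:
  node 0: [-4,5]
  node 1: [-5,5]
  node 2: [-4,5]
  node 3: [-5,3]
  node 4: [-5,5]
  node 5: [-5,3]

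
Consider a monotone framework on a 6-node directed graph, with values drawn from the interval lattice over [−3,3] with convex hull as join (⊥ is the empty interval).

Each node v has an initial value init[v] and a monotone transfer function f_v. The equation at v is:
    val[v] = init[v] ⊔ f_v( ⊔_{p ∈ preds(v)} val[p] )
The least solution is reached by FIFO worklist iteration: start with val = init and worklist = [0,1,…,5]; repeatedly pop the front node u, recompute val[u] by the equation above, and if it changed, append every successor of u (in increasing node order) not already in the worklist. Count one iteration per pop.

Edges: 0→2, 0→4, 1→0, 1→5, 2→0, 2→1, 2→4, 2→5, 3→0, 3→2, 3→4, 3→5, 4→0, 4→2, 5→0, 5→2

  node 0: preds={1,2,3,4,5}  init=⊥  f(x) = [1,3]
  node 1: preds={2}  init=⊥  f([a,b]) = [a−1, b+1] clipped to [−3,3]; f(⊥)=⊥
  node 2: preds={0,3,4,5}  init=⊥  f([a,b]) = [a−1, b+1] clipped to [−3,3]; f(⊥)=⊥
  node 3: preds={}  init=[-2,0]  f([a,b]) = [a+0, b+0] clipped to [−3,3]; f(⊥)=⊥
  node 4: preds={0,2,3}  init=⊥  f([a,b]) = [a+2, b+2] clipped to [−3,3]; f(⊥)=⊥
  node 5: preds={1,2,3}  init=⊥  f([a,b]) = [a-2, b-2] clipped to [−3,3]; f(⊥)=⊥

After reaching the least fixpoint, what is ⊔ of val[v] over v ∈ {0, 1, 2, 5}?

Trace (11 dequeues):
  [1] u=0 | in [-2,0] | out [1,3] | prev ⊥ | push {}
  [2] u=1 | in ⊥ | out ⊥ | ==
  [3] u=2 | in [-2,3] | out [-3,3] | prev ⊥ | push {0,1}
  [4] u=3 | in ⊥ | out [-2,0] | ==
  [5] u=4 | in [-3,3] | out [-1,3] | prev ⊥ | push {2}
  [6] u=5 | in [-3,3] | out [-3,1] | prev ⊥ | push {}
  [7] u=0 | in [-3,3] | out [1,3] | ==
  [8] u=1 | in [-3,3] | out [-3,3] | prev ⊥ | push {0,5}
  [9] u=2 | in [-3,3] | out [-3,3] | ==
  [10] u=0 | in [-3,3] | out [1,3] | ==
  [11] u=5 | in [-3,3] | out [-3,1] | ==

Converged values:
  [0] [1,3]
  [1] [-3,3]
  [2] [-3,3]
  [3] [-2,0]
  [4] [-1,3]
  [5] [-3,1]

[-3,3]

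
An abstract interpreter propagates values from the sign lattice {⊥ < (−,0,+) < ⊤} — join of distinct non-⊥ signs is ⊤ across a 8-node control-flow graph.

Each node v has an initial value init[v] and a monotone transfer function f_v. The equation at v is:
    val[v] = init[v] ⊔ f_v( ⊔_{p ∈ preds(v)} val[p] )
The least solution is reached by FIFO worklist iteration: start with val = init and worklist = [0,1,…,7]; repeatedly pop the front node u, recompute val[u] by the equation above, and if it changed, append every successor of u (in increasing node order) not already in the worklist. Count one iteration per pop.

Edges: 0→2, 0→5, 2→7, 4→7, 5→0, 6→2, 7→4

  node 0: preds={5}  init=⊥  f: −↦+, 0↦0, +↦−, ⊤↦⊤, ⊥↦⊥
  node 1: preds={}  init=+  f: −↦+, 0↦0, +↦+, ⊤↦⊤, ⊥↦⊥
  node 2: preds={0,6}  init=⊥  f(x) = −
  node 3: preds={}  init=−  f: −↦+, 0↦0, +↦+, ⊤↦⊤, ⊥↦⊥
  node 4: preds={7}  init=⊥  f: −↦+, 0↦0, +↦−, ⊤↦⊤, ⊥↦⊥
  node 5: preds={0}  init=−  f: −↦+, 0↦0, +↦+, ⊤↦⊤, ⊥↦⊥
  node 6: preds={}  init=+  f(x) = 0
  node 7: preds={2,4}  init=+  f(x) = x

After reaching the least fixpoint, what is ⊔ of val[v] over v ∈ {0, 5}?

Trace (13 dequeues):
  [1] u=0 | in − | out + | prev ⊥ | push {}
  [2] u=1 | in ⊥ | out + | ==
  [3] u=2 | in + | out − | prev ⊥ | push {}
  [4] u=3 | in ⊥ | out − | ==
  [5] u=4 | in + | out − | prev ⊥ | push {}
  [6] u=5 | in + | out ⊤ | prev − | push {0}
  [7] u=6 | in ⊥ | out ⊤ | prev + | push {2}
  [8] u=7 | in − | out ⊤ | prev + | push {4}
  [9] u=0 | in ⊤ | out ⊤ | prev + | push {5}
  [10] u=2 | in ⊤ | out − | ==
  [11] u=4 | in ⊤ | out ⊤ | prev − | push {7}
  [12] u=5 | in ⊤ | out ⊤ | ==
  [13] u=7 | in ⊤ | out ⊤ | ==

Converged values:
  [0] ⊤
  [1] +
  [2] −
  [3] −
  [4] ⊤
  [5] ⊤
  [6] ⊤
  [7] ⊤

⊤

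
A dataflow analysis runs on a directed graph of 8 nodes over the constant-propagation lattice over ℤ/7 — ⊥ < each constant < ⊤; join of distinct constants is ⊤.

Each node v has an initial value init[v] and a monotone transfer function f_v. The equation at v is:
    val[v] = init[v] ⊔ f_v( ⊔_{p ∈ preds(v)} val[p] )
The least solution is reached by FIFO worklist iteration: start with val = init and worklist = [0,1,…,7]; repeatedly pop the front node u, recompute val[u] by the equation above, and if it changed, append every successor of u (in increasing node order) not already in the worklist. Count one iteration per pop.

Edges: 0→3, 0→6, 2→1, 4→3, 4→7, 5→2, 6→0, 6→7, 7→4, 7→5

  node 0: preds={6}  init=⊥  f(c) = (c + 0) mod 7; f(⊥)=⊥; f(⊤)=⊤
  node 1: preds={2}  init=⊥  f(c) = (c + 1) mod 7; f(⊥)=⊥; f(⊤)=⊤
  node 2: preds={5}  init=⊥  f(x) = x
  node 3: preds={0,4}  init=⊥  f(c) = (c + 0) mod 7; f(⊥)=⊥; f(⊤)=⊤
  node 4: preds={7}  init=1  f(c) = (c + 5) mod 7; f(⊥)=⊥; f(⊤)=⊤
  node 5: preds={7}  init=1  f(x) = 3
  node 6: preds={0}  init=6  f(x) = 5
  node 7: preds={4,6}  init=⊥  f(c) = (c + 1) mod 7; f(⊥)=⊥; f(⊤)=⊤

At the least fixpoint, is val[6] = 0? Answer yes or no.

no

Trace (17 dequeues):
  [1] u=0 | in 6 | out 6 | prev ⊥ | push {}
  [2] u=1 | in ⊥ | out ⊥ | ==
  [3] u=2 | in 1 | out 1 | prev ⊥ | push {1}
  [4] u=3 | in ⊤ | out ⊤ | prev ⊥ | push {}
  [5] u=4 | in ⊥ | out 1 | ==
  [6] u=5 | in ⊥ | out ⊤ | prev 1 | push {2}
  [7] u=6 | in 6 | out ⊤ | prev 6 | push {0}
  [8] u=7 | in ⊤ | out ⊤ | prev ⊥ | push {4,5}
  [9] u=1 | in 1 | out 2 | prev ⊥ | push {}
  [10] u=2 | in ⊤ | out ⊤ | prev 1 | push {1}
  [11] u=0 | in ⊤ | out ⊤ | prev 6 | push {3,6}
  [12] u=4 | in ⊤ | out ⊤ | prev 1 | push {7}
  [13] u=5 | in ⊤ | out ⊤ | ==
  [14] u=1 | in ⊤ | out ⊤ | prev 2 | push {}
  [15] u=3 | in ⊤ | out ⊤ | ==
  [16] u=6 | in ⊤ | out ⊤ | ==
  [17] u=7 | in ⊤ | out ⊤ | ==

Converged values:
  [0] ⊤
  [1] ⊤
  [2] ⊤
  [3] ⊤
  [4] ⊤
  [5] ⊤
  [6] ⊤
  [7] ⊤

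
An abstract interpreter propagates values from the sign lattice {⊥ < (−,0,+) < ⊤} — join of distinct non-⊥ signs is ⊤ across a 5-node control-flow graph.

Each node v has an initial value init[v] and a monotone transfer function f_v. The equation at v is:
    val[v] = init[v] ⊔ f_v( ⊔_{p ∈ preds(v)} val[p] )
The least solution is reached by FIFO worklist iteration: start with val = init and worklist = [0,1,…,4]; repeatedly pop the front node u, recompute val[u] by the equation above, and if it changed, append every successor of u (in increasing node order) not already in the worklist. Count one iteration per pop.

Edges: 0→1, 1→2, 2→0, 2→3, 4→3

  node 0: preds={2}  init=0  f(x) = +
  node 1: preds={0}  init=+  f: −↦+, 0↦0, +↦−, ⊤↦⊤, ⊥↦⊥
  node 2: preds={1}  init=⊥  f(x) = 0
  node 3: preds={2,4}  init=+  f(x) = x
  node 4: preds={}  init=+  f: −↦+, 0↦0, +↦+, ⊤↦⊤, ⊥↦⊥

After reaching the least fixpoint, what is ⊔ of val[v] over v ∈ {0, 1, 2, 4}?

Trace (6 dequeues):
  [1] u=0 | in ⊥ | out ⊤ | prev 0 | push {}
  [2] u=1 | in ⊤ | out ⊤ | prev + | push {}
  [3] u=2 | in ⊤ | out 0 | prev ⊥ | push {0}
  [4] u=3 | in ⊤ | out ⊤ | prev + | push {}
  [5] u=4 | in ⊥ | out + | ==
  [6] u=0 | in 0 | out ⊤ | ==

Converged values:
  [0] ⊤
  [1] ⊤
  [2] 0
  [3] ⊤
  [4] +

⊤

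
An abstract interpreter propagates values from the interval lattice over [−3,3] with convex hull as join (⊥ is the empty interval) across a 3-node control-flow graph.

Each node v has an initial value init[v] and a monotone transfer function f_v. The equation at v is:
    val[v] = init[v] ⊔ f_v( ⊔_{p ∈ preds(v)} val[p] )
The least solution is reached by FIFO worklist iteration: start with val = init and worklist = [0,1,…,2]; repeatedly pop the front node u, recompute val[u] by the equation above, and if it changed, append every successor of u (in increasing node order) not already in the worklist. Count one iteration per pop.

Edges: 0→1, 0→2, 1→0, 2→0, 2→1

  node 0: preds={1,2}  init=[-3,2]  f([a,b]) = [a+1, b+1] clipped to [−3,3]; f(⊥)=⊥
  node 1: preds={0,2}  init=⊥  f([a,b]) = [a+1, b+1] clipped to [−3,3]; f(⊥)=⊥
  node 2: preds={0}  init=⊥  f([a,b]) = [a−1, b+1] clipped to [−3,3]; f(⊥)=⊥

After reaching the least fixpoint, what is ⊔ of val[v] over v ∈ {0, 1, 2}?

Worklist (6 pops):
  #1 pop 0: in=⊥ → [-3,2] (no change)
  #2 pop 1: in=[-3,2] → [-2,3] (was ⊥); enqueue [0]
  #3 pop 2: in=[-3,2] → [-3,3] (was ⊥); enqueue [1]
  #4 pop 0: in=[-3,3] → [-3,3] (was [-3,2]); enqueue [2]
  #5 pop 1: in=[-3,3] → [-2,3] (no change)
  #6 pop 2: in=[-3,3] → [-3,3] (no change)

Fixpoint:
  val[0] = [-3,3]
  val[1] = [-2,3]
  val[2] = [-3,3]

[-3,3]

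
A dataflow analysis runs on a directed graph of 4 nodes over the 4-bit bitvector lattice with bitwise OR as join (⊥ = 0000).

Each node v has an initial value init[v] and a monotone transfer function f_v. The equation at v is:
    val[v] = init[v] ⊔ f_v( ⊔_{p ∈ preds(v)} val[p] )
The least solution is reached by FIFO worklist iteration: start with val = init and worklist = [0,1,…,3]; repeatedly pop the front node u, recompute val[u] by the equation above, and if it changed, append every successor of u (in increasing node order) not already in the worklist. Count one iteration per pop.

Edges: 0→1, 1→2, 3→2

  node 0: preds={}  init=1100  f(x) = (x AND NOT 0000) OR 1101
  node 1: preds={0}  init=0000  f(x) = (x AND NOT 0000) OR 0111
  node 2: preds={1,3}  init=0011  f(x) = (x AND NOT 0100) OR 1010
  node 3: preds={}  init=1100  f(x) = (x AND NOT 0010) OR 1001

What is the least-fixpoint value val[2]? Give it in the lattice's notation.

1011

Worklist (5 pops):
  #1 pop 0: in=0000 → 1101 (was 1100); enqueue []
  #2 pop 1: in=1101 → 1111 (was 0000); enqueue []
  #3 pop 2: in=1111 → 1011 (was 0011); enqueue []
  #4 pop 3: in=0000 → 1101 (was 1100); enqueue [2]
  #5 pop 2: in=1111 → 1011 (no change)

Fixpoint:
  val[0] = 1101
  val[1] = 1111
  val[2] = 1011
  val[3] = 1101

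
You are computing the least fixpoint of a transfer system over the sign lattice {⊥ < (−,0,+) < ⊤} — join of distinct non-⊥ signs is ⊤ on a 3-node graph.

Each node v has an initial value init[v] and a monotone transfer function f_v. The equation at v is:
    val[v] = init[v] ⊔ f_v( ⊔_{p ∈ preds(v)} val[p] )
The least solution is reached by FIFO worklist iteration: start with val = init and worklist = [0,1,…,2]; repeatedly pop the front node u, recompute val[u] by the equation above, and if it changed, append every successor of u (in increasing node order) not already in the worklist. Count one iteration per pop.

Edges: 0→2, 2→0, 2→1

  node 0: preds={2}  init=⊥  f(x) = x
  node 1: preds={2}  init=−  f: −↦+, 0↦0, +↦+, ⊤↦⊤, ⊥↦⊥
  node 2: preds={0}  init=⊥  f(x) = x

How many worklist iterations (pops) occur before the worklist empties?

Worklist (3 pops):
  #1 pop 0: in=⊥ → ⊥ (no change)
  #2 pop 1: in=⊥ → − (no change)
  #3 pop 2: in=⊥ → ⊥ (no change)

Fixpoint:
  val[0] = ⊥
  val[1] = −
  val[2] = ⊥

3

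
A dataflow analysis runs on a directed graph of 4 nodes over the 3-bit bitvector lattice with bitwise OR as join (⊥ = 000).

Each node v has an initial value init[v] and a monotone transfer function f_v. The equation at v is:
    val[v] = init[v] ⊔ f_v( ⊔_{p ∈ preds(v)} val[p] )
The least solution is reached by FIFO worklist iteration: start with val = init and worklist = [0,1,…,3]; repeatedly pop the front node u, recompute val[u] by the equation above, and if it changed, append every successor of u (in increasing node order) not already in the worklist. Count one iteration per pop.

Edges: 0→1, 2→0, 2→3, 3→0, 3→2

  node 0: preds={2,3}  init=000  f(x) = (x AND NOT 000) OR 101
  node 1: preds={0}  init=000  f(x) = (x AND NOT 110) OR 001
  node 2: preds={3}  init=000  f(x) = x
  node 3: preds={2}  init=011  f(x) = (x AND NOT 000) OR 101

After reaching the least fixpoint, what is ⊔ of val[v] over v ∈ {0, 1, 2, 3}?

111

Iteration log — 8 steps:
  step 1. node 0  ⊔preds=011  new=111  old=000  +wl: 
  step 2. node 1  ⊔preds=111  new=001  old=000  +wl: 
  step 3. node 2  ⊔preds=011  new=011  old=000  +wl: 0
  step 4. node 3  ⊔preds=011  new=111  old=011  +wl: 2
  step 5. node 0  ⊔preds=111  new=111  stable
  step 6. node 2  ⊔preds=111  new=111  old=011  +wl: 0,3
  step 7. node 0  ⊔preds=111  new=111  stable
  step 8. node 3  ⊔preds=111  new=111  stable

Least fixpoint reached:
  node 0: 111
  node 1: 001
  node 2: 111
  node 3: 111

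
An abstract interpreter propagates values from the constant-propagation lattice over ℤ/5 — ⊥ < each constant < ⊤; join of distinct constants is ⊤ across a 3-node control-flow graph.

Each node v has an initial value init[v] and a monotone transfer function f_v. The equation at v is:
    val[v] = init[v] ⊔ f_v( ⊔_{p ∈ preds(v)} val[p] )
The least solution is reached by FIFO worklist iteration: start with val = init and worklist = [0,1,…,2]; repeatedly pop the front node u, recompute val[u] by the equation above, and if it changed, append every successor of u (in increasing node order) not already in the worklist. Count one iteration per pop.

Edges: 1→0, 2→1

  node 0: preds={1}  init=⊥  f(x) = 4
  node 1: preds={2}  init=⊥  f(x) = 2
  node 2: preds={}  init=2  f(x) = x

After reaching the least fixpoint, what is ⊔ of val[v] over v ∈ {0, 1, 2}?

⊤

Worklist (4 pops):
  #1 pop 0: in=⊥ → 4 (was ⊥); enqueue []
  #2 pop 1: in=2 → 2 (was ⊥); enqueue [0]
  #3 pop 2: in=⊥ → 2 (no change)
  #4 pop 0: in=2 → 4 (no change)

Fixpoint:
  val[0] = 4
  val[1] = 2
  val[2] = 2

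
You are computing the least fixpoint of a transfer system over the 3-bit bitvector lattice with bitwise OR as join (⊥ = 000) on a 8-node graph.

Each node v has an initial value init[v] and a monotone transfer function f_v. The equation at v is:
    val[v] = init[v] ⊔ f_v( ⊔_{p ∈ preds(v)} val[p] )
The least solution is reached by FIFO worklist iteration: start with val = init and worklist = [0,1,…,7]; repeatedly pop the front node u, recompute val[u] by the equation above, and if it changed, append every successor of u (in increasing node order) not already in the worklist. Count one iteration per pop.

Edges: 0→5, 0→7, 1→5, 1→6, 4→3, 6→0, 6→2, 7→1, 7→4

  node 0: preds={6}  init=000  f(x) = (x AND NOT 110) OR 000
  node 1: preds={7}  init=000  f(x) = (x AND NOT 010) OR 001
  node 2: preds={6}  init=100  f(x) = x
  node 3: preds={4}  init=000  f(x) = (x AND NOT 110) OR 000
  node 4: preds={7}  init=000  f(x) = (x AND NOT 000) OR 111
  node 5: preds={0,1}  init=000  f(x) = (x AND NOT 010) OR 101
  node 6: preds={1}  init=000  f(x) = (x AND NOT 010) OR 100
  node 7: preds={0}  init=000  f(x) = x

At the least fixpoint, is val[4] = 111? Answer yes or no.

Worklist (15 pops):
  #1 pop 0: in=000 → 000 (no change)
  #2 pop 1: in=000 → 001 (was 000); enqueue []
  #3 pop 2: in=000 → 100 (no change)
  #4 pop 3: in=000 → 000 (no change)
  #5 pop 4: in=000 → 111 (was 000); enqueue [3]
  #6 pop 5: in=001 → 101 (was 000); enqueue []
  #7 pop 6: in=001 → 101 (was 000); enqueue [0,2]
  #8 pop 7: in=000 → 000 (no change)
  #9 pop 3: in=111 → 001 (was 000); enqueue []
  #10 pop 0: in=101 → 001 (was 000); enqueue [5,7]
  #11 pop 2: in=101 → 101 (was 100); enqueue []
  #12 pop 5: in=001 → 101 (no change)
  #13 pop 7: in=001 → 001 (was 000); enqueue [1,4]
  #14 pop 1: in=001 → 001 (no change)
  #15 pop 4: in=001 → 111 (no change)

Fixpoint:
  val[0] = 001
  val[1] = 001
  val[2] = 101
  val[3] = 001
  val[4] = 111
  val[5] = 101
  val[6] = 101
  val[7] = 001

yes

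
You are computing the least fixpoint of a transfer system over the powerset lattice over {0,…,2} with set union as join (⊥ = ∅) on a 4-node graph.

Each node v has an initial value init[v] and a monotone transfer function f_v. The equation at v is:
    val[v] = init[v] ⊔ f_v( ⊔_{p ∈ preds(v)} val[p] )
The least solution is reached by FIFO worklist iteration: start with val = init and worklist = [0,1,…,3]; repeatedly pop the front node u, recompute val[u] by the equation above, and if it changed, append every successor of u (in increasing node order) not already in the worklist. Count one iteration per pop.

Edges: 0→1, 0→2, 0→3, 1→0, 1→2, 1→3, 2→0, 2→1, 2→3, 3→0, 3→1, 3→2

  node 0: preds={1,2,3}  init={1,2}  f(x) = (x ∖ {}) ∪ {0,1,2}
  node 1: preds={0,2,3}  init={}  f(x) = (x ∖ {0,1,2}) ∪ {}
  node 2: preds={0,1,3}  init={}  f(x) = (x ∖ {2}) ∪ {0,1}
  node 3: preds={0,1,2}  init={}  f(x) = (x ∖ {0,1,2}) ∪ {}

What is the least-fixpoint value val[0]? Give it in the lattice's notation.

Trace (6 dequeues):
  [1] u=0 | in {} | out {0,1,2} | prev {1,2} | push {}
  [2] u=1 | in {0,1,2} | out {} | ==
  [3] u=2 | in {0,1,2} | out {0,1} | prev {} | push {0,1}
  [4] u=3 | in {0,1,2} | out {} | ==
  [5] u=0 | in {0,1} | out {0,1,2} | ==
  [6] u=1 | in {0,1,2} | out {} | ==

Converged values:
  [0] {0,1,2}
  [1] {}
  [2] {0,1}
  [3] {}

{0,1,2}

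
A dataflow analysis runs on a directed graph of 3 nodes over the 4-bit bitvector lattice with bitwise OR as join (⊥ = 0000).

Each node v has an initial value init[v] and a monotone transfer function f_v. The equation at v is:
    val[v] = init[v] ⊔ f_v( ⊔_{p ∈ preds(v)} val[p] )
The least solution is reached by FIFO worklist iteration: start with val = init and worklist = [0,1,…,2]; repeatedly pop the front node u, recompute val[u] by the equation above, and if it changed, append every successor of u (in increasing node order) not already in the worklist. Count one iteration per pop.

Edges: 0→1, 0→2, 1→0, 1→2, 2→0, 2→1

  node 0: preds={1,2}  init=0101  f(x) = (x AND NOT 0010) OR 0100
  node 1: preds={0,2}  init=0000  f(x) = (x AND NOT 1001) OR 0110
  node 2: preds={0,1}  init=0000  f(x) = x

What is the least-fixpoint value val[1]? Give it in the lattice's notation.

Worklist (5 pops):
  #1 pop 0: in=0000 → 0101 (no change)
  #2 pop 1: in=0101 → 0110 (was 0000); enqueue [0]
  #3 pop 2: in=0111 → 0111 (was 0000); enqueue [1]
  #4 pop 0: in=0111 → 0101 (no change)
  #5 pop 1: in=0111 → 0110 (no change)

Fixpoint:
  val[0] = 0101
  val[1] = 0110
  val[2] = 0111

0110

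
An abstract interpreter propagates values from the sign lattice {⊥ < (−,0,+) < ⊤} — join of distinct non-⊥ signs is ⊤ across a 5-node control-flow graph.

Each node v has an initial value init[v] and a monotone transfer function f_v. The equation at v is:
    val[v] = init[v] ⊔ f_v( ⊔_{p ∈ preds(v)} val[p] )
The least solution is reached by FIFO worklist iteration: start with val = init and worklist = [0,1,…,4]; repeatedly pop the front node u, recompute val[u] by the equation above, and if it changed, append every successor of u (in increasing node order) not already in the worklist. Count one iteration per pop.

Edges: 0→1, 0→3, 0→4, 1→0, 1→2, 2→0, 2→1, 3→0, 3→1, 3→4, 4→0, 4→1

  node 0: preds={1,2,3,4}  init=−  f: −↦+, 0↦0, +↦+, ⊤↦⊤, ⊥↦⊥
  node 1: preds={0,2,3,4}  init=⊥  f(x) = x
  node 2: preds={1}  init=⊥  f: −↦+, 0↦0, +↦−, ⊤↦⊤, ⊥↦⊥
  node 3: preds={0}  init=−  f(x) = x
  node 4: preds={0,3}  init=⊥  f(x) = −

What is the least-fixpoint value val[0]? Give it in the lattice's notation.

Trace (7 dequeues):
  [1] u=0 | in − | out ⊤ | prev − | push {}
  [2] u=1 | in ⊤ | out ⊤ | prev ⊥ | push {0}
  [3] u=2 | in ⊤ | out ⊤ | prev ⊥ | push {1}
  [4] u=3 | in ⊤ | out ⊤ | prev − | push {}
  [5] u=4 | in ⊤ | out − | prev ⊥ | push {}
  [6] u=0 | in ⊤ | out ⊤ | ==
  [7] u=1 | in ⊤ | out ⊤ | ==

Converged values:
  [0] ⊤
  [1] ⊤
  [2] ⊤
  [3] ⊤
  [4] −

⊤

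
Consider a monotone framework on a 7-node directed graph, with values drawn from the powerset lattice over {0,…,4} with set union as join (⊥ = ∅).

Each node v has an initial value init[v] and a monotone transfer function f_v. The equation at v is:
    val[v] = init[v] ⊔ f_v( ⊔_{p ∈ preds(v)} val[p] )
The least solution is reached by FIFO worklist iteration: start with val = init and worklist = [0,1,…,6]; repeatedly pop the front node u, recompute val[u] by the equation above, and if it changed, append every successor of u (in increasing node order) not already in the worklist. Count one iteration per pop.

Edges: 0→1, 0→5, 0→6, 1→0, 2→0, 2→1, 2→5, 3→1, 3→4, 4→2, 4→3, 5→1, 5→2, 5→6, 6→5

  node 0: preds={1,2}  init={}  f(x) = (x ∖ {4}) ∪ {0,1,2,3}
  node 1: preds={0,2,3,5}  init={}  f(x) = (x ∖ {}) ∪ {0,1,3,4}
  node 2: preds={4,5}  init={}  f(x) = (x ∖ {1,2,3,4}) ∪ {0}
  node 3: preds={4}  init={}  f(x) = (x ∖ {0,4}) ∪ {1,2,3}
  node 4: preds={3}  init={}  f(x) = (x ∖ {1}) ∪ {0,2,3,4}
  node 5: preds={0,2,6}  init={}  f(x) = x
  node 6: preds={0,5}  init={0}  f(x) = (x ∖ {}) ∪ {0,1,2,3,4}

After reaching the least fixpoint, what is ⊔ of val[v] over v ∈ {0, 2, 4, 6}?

Iteration log — 15 steps:
  step 1. node 0  ⊔preds={}  new={0,1,2,3}  old={}  +wl: 
  step 2. node 1  ⊔preds={0,1,2,3}  new={0,1,2,3,4}  old={}  +wl: 0
  step 3. node 2  ⊔preds={}  new={0}  old={}  +wl: 1
  step 4. node 3  ⊔preds={}  new={1,2,3}  old={}  +wl: 
  step 5. node 4  ⊔preds={1,2,3}  new={0,2,3,4}  old={}  +wl: 2,3
  step 6. node 5  ⊔preds={0,1,2,3}  new={0,1,2,3}  old={}  +wl: 
  step 7. node 6  ⊔preds={0,1,2,3}  new={0,1,2,3,4}  old={0}  +wl: 5
  step 8. node 0  ⊔preds={0,1,2,3,4}  new={0,1,2,3}  stable
  step 9. node 1  ⊔preds={0,1,2,3}  new={0,1,2,3,4}  stable
  step 10. node 2  ⊔preds={0,1,2,3,4}  new={0}  stable
  step 11. node 3  ⊔preds={0,2,3,4}  new={1,2,3}  stable
  step 12. node 5  ⊔preds={0,1,2,3,4}  new={0,1,2,3,4}  old={0,1,2,3}  +wl: 1,2,6
  step 13. node 1  ⊔preds={0,1,2,3,4}  new={0,1,2,3,4}  stable
  step 14. node 2  ⊔preds={0,1,2,3,4}  new={0}  stable
  step 15. node 6  ⊔preds={0,1,2,3,4}  new={0,1,2,3,4}  stable

Least fixpoint reached:
  node 0: {0,1,2,3}
  node 1: {0,1,2,3,4}
  node 2: {0}
  node 3: {1,2,3}
  node 4: {0,2,3,4}
  node 5: {0,1,2,3,4}
  node 6: {0,1,2,3,4}

{0,1,2,3,4}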